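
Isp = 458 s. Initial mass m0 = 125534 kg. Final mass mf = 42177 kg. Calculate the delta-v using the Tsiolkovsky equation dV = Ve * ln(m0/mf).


Ve = 458 * 9.81 = 4492.98 m/s
dV = 4492.98 * ln(125534/42177) = 4901 m/s

4901 m/s


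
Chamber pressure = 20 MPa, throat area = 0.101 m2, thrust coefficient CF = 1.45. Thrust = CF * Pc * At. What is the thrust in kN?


F = 1.45 * 20e6 * 0.101 = 2.9290e+06 N = 2929.0 kN

2929.0 kN


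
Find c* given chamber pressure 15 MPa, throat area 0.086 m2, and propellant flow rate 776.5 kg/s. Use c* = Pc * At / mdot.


c* = 15e6 * 0.086 / 776.5 = 1661 m/s

1661 m/s


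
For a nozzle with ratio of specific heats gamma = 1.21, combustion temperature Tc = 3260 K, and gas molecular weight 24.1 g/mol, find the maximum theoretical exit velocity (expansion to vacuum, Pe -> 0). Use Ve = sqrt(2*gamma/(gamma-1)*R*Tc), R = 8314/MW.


R = 8314 / 24.1 = 344.98 J/(kg.K)
Ve = sqrt(2 * 1.21 / (1.21 - 1) * 344.98 * 3260) = 3600 m/s

3600 m/s


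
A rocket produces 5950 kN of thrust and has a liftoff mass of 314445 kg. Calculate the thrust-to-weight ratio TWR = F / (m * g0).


TWR = 5950000 / (314445 * 9.81) = 1.93

1.93


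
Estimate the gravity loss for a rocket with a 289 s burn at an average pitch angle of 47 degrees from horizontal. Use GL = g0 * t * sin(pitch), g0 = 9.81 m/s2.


GL = 9.81 * 289 * sin(47 deg) = 2073 m/s

2073 m/s


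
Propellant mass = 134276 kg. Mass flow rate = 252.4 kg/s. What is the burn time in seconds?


tb = 134276 / 252.4 = 532.0 s

532.0 s


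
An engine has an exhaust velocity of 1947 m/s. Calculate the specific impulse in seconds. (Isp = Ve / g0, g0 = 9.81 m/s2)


Isp = Ve / g0 = 1947 / 9.81 = 198.5 s

198.5 s


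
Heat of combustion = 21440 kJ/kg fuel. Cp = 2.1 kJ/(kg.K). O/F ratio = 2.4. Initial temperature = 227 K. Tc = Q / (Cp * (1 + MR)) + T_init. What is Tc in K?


Tc = 21440 / (2.1 * (1 + 2.4)) + 227 = 3230 K

3230 K


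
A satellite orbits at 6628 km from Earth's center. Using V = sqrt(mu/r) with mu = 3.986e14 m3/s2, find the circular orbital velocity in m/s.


V = sqrt(3.986e14 / 6628000) = 7755 m/s

7755 m/s


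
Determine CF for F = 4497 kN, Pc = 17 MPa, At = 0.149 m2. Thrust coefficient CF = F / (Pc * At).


CF = 4497000 / (17e6 * 0.149) = 1.78

1.78


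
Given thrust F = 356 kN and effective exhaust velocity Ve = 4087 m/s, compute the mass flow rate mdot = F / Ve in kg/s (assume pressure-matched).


mdot = F / Ve = 356000 / 4087 = 87.1 kg/s

87.1 kg/s


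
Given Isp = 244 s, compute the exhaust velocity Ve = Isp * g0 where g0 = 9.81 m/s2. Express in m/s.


Ve = Isp * g0 = 244 * 9.81 = 2393.6 m/s

2393.6 m/s


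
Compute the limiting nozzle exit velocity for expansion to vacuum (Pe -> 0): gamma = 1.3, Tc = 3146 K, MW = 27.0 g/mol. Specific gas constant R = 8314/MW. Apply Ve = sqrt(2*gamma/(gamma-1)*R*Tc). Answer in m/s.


R = 8314 / 27.0 = 307.93 J/(kg.K)
Ve = sqrt(2 * 1.3 / (1.3 - 1) * 307.93 * 3146) = 2898 m/s

2898 m/s


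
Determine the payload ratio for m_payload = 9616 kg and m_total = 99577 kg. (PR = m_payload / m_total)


PR = 9616 / 99577 = 0.0966

0.0966


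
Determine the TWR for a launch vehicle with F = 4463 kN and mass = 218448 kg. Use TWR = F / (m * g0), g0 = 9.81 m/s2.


TWR = 4463000 / (218448 * 9.81) = 2.08

2.08


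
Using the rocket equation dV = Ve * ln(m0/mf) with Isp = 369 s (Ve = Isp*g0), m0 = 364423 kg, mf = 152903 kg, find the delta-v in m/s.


Ve = 369 * 9.81 = 3619.89 m/s
dV = 3619.89 * ln(364423/152903) = 3144 m/s

3144 m/s


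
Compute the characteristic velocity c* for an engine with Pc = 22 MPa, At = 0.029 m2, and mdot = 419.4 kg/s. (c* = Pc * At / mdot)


c* = 22e6 * 0.029 / 419.4 = 1521 m/s

1521 m/s


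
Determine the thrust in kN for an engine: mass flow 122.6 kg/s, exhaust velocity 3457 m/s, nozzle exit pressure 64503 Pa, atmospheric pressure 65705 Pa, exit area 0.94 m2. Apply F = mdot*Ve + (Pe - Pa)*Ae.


F = 122.6 * 3457 + (64503 - 65705) * 0.94 = 422698.0 N = 422.7 kN

422.7 kN


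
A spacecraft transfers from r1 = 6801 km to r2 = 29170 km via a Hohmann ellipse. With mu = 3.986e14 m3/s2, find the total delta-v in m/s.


V1 = sqrt(mu/r1) = 7655.65 m/s
dV1 = V1*(sqrt(2*r2/(r1+r2)) - 1) = 2094.0 m/s
V2 = sqrt(mu/r2) = 3696.58 m/s
dV2 = V2*(1 - sqrt(2*r1/(r1+r2))) = 1423.45 m/s
Total dV = 3517 m/s

3517 m/s


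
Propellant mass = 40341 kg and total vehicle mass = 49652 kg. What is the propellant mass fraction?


PMF = 40341 / 49652 = 0.812

0.812


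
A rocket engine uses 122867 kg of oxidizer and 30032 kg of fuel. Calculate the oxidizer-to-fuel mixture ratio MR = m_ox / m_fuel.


MR = 122867 / 30032 = 4.09

4.09


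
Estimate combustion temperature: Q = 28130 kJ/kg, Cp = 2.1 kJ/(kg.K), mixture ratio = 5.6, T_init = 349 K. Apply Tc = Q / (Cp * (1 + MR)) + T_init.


Tc = 28130 / (2.1 * (1 + 5.6)) + 349 = 2379 K

2379 K


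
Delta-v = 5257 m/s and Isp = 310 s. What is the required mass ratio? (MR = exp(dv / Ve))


Ve = 310 * 9.81 = 3041.1 m/s
MR = exp(5257 / 3041.1) = 5.633

5.633


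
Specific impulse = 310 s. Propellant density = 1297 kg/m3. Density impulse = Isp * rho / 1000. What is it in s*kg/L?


rho*Isp = 310 * 1297 / 1000 = 402 s*kg/L

402 s*kg/L


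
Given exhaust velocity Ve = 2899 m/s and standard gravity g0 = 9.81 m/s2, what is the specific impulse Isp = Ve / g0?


Isp = Ve / g0 = 2899 / 9.81 = 295.5 s

295.5 s


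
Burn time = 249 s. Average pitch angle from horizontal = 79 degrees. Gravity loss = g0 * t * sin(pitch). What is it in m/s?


GL = 9.81 * 249 * sin(79 deg) = 2398 m/s

2398 m/s


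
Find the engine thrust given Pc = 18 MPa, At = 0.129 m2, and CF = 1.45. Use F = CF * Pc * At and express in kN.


F = 1.45 * 18e6 * 0.129 = 3.3669e+06 N = 3366.9 kN

3366.9 kN


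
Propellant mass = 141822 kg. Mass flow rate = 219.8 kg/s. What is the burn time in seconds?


tb = 141822 / 219.8 = 645.2 s

645.2 s


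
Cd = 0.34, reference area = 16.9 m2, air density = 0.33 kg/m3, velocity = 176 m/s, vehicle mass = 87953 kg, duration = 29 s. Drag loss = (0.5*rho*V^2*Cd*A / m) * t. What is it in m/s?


D = 0.5 * 0.33 * 176^2 * 0.34 * 16.9 = 29368.04 N
a = 29368.04 / 87953 = 0.3339 m/s2
dV = 0.3339 * 29 = 9.7 m/s

9.7 m/s


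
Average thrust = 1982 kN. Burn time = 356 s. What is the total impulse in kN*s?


It = 1982 * 356 = 705592 kN*s

705592 kN*s


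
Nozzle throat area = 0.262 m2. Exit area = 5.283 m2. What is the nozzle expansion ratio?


AR = 5.283 / 0.262 = 20.2

20.2


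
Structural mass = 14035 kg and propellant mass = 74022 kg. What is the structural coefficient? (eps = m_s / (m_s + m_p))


eps = 14035 / (14035 + 74022) = 0.1594

0.1594


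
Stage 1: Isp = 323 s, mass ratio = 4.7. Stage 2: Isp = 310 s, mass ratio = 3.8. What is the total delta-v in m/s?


dV1 = 323 * 9.81 * ln(4.7) = 4903.7 m/s
dV2 = 310 * 9.81 * ln(3.8) = 4059.9 m/s
Total dV = 4903.7 + 4059.9 = 8963.6 m/s ~ 8964 m/s

8964 m/s


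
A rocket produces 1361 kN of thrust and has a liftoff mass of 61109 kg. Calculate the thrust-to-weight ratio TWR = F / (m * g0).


TWR = 1361000 / (61109 * 9.81) = 2.27

2.27


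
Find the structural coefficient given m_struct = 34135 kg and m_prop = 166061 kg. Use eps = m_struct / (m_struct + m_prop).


eps = 34135 / (34135 + 166061) = 0.1705

0.1705


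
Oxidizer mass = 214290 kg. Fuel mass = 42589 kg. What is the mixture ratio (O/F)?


MR = 214290 / 42589 = 5.03

5.03


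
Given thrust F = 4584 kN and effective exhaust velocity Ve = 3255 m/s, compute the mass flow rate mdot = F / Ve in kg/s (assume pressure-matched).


mdot = F / Ve = 4584000 / 3255 = 1408.3 kg/s

1408.3 kg/s


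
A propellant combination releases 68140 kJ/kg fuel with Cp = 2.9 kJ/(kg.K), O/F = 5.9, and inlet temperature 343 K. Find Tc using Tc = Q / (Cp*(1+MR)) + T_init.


Tc = 68140 / (2.9 * (1 + 5.9)) + 343 = 3748 K

3748 K


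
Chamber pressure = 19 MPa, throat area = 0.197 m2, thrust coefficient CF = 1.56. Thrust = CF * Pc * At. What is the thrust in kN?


F = 1.56 * 19e6 * 0.197 = 5.8391e+06 N = 5839.1 kN

5839.1 kN


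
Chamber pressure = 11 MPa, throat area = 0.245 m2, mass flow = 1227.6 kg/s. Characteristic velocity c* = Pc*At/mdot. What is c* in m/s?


c* = 11e6 * 0.245 / 1227.6 = 2195 m/s

2195 m/s


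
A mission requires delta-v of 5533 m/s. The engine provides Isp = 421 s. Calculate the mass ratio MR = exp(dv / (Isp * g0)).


Ve = 421 * 9.81 = 4130.01 m/s
MR = exp(5533 / 4130.01) = 3.818

3.818


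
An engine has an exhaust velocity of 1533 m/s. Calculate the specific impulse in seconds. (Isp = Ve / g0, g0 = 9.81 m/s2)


Isp = Ve / g0 = 1533 / 9.81 = 156.3 s

156.3 s


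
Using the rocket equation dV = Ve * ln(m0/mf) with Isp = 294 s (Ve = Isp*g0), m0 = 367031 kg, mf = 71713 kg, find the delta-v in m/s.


Ve = 294 * 9.81 = 2884.14 m/s
dV = 2884.14 * ln(367031/71713) = 4709 m/s

4709 m/s


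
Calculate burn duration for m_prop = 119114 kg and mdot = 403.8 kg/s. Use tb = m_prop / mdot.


tb = 119114 / 403.8 = 295.0 s

295.0 s


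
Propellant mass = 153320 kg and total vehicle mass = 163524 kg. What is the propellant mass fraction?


PMF = 153320 / 163524 = 0.938

0.938


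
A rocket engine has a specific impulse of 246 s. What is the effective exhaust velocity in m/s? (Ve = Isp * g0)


Ve = Isp * g0 = 246 * 9.81 = 2413.3 m/s

2413.3 m/s


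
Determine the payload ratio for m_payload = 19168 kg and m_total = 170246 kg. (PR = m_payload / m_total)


PR = 19168 / 170246 = 0.1126

0.1126


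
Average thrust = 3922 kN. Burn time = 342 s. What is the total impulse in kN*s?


It = 3922 * 342 = 1341324 kN*s

1341324 kN*s


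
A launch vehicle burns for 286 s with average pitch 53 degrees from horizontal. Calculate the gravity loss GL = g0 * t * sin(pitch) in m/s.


GL = 9.81 * 286 * sin(53 deg) = 2241 m/s

2241 m/s


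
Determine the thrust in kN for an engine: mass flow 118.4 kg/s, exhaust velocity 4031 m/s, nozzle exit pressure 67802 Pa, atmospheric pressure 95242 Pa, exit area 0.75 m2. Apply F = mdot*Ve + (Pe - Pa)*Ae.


F = 118.4 * 4031 + (67802 - 95242) * 0.75 = 456690.0 N = 456.7 kN

456.7 kN


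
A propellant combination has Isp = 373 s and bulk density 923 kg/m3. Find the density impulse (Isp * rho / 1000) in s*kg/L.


rho*Isp = 373 * 923 / 1000 = 344 s*kg/L

344 s*kg/L


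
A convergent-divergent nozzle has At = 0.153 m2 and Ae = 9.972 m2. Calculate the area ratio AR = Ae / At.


AR = 9.972 / 0.153 = 65.2

65.2


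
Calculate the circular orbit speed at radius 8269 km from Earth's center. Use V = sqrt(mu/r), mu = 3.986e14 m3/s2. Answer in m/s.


V = sqrt(3.986e14 / 8269000) = 6943 m/s

6943 m/s


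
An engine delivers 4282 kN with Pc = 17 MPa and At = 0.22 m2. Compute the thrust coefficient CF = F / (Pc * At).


CF = 4282000 / (17e6 * 0.22) = 1.14

1.14


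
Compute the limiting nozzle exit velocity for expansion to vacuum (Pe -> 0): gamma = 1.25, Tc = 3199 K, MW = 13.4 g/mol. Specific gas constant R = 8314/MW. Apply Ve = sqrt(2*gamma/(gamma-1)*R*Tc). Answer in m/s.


R = 8314 / 13.4 = 620.45 J/(kg.K)
Ve = sqrt(2 * 1.25 / (1.25 - 1) * 620.45 * 3199) = 4455 m/s

4455 m/s


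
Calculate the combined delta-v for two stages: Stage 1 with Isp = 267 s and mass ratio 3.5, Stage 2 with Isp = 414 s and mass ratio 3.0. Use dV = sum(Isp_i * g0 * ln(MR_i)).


dV1 = 267 * 9.81 * ln(3.5) = 3281.3 m/s
dV2 = 414 * 9.81 * ln(3.0) = 4461.8 m/s
Total dV = 3281.3 + 4461.8 = 7743.1 m/s ~ 7743 m/s

7743 m/s


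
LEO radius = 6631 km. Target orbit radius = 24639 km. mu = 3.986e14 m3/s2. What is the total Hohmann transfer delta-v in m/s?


V1 = sqrt(mu/r1) = 7753.17 m/s
dV1 = V1*(sqrt(2*r2/(r1+r2)) - 1) = 1979.72 m/s
V2 = sqrt(mu/r2) = 4022.14 m/s
dV2 = V2*(1 - sqrt(2*r1/(r1+r2))) = 1402.76 m/s
Total dV = 3382 m/s

3382 m/s


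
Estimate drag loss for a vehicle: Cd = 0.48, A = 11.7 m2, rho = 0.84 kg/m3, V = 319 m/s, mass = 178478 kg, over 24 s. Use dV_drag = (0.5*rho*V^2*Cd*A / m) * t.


D = 0.5 * 0.84 * 319^2 * 0.48 * 11.7 = 240025.71 N
a = 240025.71 / 178478 = 1.3448 m/s2
dV = 1.3448 * 24 = 32.3 m/s

32.3 m/s


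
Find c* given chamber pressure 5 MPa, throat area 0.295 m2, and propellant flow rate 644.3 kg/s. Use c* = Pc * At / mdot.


c* = 5e6 * 0.295 / 644.3 = 2289 m/s

2289 m/s


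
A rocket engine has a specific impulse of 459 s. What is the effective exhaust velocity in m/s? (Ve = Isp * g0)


Ve = Isp * g0 = 459 * 9.81 = 4502.8 m/s

4502.8 m/s


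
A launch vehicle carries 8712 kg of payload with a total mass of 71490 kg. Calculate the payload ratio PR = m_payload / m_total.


PR = 8712 / 71490 = 0.1219

0.1219


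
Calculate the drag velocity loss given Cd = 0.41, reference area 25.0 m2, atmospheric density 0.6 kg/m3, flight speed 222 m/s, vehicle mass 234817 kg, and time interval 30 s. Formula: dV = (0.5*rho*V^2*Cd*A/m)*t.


D = 0.5 * 0.6 * 222^2 * 0.41 * 25.0 = 151548.3 N
a = 151548.3 / 234817 = 0.6454 m/s2
dV = 0.6454 * 30 = 19.4 m/s

19.4 m/s


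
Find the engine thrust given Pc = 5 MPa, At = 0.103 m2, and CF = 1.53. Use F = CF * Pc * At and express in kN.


F = 1.53 * 5e6 * 0.103 = 787950.0 N = 788.0 kN

788.0 kN


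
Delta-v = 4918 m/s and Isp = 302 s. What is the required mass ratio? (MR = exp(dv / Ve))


Ve = 302 * 9.81 = 2962.62 m/s
MR = exp(4918 / 2962.62) = 5.259

5.259


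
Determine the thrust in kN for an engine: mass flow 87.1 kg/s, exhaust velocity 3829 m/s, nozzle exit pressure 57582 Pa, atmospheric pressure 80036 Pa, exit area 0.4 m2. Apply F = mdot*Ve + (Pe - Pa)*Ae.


F = 87.1 * 3829 + (57582 - 80036) * 0.4 = 324524.0 N = 324.5 kN

324.5 kN


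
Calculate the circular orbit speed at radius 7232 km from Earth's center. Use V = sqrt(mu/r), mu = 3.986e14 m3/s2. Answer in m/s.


V = sqrt(3.986e14 / 7232000) = 7424 m/s

7424 m/s


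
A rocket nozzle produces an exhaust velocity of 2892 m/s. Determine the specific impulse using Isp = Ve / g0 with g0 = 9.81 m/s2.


Isp = Ve / g0 = 2892 / 9.81 = 294.8 s

294.8 s


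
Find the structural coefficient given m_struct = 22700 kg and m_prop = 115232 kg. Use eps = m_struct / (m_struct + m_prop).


eps = 22700 / (22700 + 115232) = 0.1646

0.1646


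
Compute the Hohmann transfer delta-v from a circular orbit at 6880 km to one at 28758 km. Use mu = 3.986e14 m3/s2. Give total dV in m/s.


V1 = sqrt(mu/r1) = 7611.57 m/s
dV1 = V1*(sqrt(2*r2/(r1+r2)) - 1) = 2058.11 m/s
V2 = sqrt(mu/r2) = 3722.97 m/s
dV2 = V2*(1 - sqrt(2*r1/(r1+r2))) = 1409.62 m/s
Total dV = 3468 m/s

3468 m/s


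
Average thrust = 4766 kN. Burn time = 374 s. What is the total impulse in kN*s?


It = 4766 * 374 = 1782484 kN*s

1782484 kN*s


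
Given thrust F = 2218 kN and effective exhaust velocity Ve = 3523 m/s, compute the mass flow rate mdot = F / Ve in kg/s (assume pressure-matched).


mdot = F / Ve = 2218000 / 3523 = 629.6 kg/s

629.6 kg/s


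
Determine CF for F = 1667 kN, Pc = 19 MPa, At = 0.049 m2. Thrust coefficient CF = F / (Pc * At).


CF = 1667000 / (19e6 * 0.049) = 1.79

1.79


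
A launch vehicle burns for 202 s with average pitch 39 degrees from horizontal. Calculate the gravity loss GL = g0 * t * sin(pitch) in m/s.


GL = 9.81 * 202 * sin(39 deg) = 1247 m/s

1247 m/s


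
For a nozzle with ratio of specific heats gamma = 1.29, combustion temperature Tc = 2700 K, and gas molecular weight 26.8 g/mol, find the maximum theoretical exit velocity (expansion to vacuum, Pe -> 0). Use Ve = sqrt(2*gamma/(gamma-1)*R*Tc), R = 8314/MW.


R = 8314 / 26.8 = 310.22 J/(kg.K)
Ve = sqrt(2 * 1.29 / (1.29 - 1) * 310.22 * 2700) = 2730 m/s

2730 m/s


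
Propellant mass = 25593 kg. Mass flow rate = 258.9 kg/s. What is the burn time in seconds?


tb = 25593 / 258.9 = 98.9 s

98.9 s


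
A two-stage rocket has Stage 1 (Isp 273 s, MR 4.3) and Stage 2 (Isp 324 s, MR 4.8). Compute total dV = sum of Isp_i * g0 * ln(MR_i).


dV1 = 273 * 9.81 * ln(4.3) = 3906.4 m/s
dV2 = 324 * 9.81 * ln(4.8) = 4985.8 m/s
Total dV = 3906.4 + 4985.8 = 8892.2 m/s ~ 8892 m/s

8892 m/s


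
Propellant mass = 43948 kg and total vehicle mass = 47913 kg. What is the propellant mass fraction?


PMF = 43948 / 47913 = 0.917

0.917


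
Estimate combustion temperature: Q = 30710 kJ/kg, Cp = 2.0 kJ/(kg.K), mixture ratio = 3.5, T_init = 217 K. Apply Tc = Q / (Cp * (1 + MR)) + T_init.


Tc = 30710 / (2.0 * (1 + 3.5)) + 217 = 3629 K

3629 K


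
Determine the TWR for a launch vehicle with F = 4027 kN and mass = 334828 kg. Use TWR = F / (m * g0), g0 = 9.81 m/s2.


TWR = 4027000 / (334828 * 9.81) = 1.23

1.23


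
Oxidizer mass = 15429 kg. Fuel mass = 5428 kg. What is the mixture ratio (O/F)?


MR = 15429 / 5428 = 2.84

2.84


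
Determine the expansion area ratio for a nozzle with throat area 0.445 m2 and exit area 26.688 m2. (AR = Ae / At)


AR = 26.688 / 0.445 = 60.0

60.0


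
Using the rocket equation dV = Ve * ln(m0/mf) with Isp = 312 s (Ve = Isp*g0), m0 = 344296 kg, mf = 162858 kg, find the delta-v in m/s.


Ve = 312 * 9.81 = 3060.72 m/s
dV = 3060.72 * ln(344296/162858) = 2291 m/s

2291 m/s


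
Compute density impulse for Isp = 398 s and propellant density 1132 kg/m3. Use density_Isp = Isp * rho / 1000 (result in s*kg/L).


rho*Isp = 398 * 1132 / 1000 = 451 s*kg/L

451 s*kg/L


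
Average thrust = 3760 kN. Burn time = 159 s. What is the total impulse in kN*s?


It = 3760 * 159 = 597840 kN*s

597840 kN*s


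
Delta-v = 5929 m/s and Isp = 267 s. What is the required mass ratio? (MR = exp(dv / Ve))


Ve = 267 * 9.81 = 2619.27 m/s
MR = exp(5929 / 2619.27) = 9.618

9.618


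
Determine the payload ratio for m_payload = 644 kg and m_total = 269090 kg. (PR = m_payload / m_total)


PR = 644 / 269090 = 0.0024

0.0024


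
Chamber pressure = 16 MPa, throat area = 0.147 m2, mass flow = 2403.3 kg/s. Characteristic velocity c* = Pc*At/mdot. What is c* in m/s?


c* = 16e6 * 0.147 / 2403.3 = 979 m/s

979 m/s


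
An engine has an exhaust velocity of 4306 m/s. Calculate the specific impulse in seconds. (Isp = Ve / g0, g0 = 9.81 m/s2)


Isp = Ve / g0 = 4306 / 9.81 = 438.9 s

438.9 s


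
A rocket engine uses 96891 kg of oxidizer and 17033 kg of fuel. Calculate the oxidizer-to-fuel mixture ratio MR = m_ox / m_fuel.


MR = 96891 / 17033 = 5.69

5.69


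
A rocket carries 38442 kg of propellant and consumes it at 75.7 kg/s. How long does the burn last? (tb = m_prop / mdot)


tb = 38442 / 75.7 = 507.8 s

507.8 s


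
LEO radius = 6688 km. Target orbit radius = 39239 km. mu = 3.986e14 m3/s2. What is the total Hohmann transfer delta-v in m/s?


V1 = sqrt(mu/r1) = 7720.06 m/s
dV1 = V1*(sqrt(2*r2/(r1+r2)) - 1) = 2371.55 m/s
V2 = sqrt(mu/r2) = 3187.2 m/s
dV2 = V2*(1 - sqrt(2*r1/(r1+r2))) = 1467.16 m/s
Total dV = 3839 m/s

3839 m/s


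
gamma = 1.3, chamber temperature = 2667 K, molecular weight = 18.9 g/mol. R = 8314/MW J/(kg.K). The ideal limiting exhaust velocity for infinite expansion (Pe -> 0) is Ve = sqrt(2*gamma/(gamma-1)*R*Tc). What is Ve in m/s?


R = 8314 / 18.9 = 439.89 J/(kg.K)
Ve = sqrt(2 * 1.3 / (1.3 - 1) * 439.89 * 2667) = 3189 m/s

3189 m/s


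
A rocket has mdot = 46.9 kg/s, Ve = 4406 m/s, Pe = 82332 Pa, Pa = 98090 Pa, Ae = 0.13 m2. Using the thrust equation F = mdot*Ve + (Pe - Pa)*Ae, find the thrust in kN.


F = 46.9 * 4406 + (82332 - 98090) * 0.13 = 204593.0 N = 204.6 kN

204.6 kN


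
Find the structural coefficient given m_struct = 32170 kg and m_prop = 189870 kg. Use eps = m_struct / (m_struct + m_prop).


eps = 32170 / (32170 + 189870) = 0.1449

0.1449


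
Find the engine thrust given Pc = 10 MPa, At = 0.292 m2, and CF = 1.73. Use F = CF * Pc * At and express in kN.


F = 1.73 * 10e6 * 0.292 = 5.0516e+06 N = 5051.6 kN

5051.6 kN


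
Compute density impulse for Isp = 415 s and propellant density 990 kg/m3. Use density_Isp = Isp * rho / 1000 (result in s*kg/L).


rho*Isp = 415 * 990 / 1000 = 411 s*kg/L

411 s*kg/L


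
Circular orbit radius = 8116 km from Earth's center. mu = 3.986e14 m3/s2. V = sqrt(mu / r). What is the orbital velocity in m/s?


V = sqrt(3.986e14 / 8116000) = 7008 m/s

7008 m/s


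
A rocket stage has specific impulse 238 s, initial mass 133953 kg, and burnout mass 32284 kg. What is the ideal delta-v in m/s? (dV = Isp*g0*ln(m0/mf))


Ve = 238 * 9.81 = 2334.78 m/s
dV = 2334.78 * ln(133953/32284) = 3322 m/s

3322 m/s


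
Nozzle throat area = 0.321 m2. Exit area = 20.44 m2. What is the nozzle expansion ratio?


AR = 20.44 / 0.321 = 63.7

63.7


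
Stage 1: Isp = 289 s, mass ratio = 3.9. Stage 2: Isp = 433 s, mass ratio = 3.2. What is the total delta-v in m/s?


dV1 = 289 * 9.81 * ln(3.9) = 3858.5 m/s
dV2 = 433 * 9.81 * ln(3.2) = 4940.8 m/s
Total dV = 3858.5 + 4940.8 = 8799.3 m/s ~ 8799 m/s

8799 m/s


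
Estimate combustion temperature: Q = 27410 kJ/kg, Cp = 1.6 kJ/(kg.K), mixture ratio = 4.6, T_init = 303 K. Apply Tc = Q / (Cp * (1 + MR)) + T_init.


Tc = 27410 / (1.6 * (1 + 4.6)) + 303 = 3362 K

3362 K


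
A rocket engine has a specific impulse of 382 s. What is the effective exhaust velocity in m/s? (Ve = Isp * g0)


Ve = Isp * g0 = 382 * 9.81 = 3747.4 m/s

3747.4 m/s


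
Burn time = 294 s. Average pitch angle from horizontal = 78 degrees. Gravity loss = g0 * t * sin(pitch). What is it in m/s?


GL = 9.81 * 294 * sin(78 deg) = 2821 m/s

2821 m/s


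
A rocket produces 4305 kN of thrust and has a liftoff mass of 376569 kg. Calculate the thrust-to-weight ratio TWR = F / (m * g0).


TWR = 4305000 / (376569 * 9.81) = 1.17

1.17


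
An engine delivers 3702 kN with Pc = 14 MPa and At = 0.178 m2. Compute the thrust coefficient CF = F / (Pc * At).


CF = 3702000 / (14e6 * 0.178) = 1.49

1.49


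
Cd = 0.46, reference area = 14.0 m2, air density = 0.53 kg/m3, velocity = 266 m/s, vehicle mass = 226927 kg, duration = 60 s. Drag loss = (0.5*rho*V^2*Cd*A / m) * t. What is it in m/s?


D = 0.5 * 0.53 * 266^2 * 0.46 * 14.0 = 120752.19 N
a = 120752.19 / 226927 = 0.5321 m/s2
dV = 0.5321 * 60 = 31.9 m/s

31.9 m/s


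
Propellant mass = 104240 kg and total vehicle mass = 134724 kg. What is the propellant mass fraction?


PMF = 104240 / 134724 = 0.774

0.774


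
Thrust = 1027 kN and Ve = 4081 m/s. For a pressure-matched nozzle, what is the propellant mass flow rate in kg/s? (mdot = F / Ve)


mdot = F / Ve = 1027000 / 4081 = 251.7 kg/s

251.7 kg/s


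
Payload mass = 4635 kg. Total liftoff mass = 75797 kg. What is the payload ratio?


PR = 4635 / 75797 = 0.0612

0.0612


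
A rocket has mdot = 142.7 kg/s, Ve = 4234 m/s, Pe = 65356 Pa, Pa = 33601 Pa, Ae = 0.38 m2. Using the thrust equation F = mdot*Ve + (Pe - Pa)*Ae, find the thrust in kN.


F = 142.7 * 4234 + (65356 - 33601) * 0.38 = 616259.0 N = 616.3 kN

616.3 kN


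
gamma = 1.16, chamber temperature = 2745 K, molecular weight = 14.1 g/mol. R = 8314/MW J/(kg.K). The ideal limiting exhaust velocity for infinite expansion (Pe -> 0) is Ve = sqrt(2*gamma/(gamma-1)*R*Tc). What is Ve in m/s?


R = 8314 / 14.1 = 589.65 J/(kg.K)
Ve = sqrt(2 * 1.16 / (1.16 - 1) * 589.65 * 2745) = 4845 m/s

4845 m/s


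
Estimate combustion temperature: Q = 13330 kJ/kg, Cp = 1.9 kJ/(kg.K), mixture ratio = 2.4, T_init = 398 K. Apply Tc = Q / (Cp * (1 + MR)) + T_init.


Tc = 13330 / (1.9 * (1 + 2.4)) + 398 = 2461 K

2461 K


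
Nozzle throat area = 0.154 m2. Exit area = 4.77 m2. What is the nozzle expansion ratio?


AR = 4.77 / 0.154 = 31.0

31.0


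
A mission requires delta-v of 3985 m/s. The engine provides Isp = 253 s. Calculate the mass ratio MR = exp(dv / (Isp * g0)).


Ve = 253 * 9.81 = 2481.93 m/s
MR = exp(3985 / 2481.93) = 4.981

4.981


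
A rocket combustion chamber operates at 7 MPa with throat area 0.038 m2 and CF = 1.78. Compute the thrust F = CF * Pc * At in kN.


F = 1.78 * 7e6 * 0.038 = 473480.0 N = 473.5 kN

473.5 kN


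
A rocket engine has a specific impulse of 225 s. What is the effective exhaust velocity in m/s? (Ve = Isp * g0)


Ve = Isp * g0 = 225 * 9.81 = 2207.2 m/s

2207.2 m/s


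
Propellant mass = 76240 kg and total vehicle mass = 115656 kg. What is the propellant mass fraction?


PMF = 76240 / 115656 = 0.659

0.659


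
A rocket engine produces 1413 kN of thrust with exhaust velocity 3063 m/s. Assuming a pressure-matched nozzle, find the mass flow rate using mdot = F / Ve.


mdot = F / Ve = 1413000 / 3063 = 461.3 kg/s

461.3 kg/s


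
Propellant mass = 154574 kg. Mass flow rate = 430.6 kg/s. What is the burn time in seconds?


tb = 154574 / 430.6 = 359.0 s

359.0 s


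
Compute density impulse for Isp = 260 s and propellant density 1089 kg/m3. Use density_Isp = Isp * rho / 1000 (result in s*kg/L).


rho*Isp = 260 * 1089 / 1000 = 283 s*kg/L

283 s*kg/L


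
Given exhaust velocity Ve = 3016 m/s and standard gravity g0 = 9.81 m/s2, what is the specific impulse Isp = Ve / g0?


Isp = Ve / g0 = 3016 / 9.81 = 307.4 s

307.4 s


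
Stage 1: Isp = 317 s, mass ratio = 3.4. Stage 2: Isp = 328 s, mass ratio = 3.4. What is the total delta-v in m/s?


dV1 = 317 * 9.81 * ln(3.4) = 3805.7 m/s
dV2 = 328 * 9.81 * ln(3.4) = 3937.7 m/s
Total dV = 3805.7 + 3937.7 = 7743.4 m/s ~ 7743 m/s

7743 m/s


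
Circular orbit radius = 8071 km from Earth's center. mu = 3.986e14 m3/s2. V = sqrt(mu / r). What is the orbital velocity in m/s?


V = sqrt(3.986e14 / 8071000) = 7028 m/s

7028 m/s


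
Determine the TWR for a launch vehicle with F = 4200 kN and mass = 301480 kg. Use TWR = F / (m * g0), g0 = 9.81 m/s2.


TWR = 4200000 / (301480 * 9.81) = 1.42

1.42


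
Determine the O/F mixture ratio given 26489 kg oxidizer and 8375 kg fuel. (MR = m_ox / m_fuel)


MR = 26489 / 8375 = 3.16

3.16


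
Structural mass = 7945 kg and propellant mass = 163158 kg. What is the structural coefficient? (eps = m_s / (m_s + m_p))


eps = 7945 / (7945 + 163158) = 0.0464

0.0464


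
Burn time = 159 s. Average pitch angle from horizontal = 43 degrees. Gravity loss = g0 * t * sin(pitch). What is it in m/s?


GL = 9.81 * 159 * sin(43 deg) = 1064 m/s

1064 m/s


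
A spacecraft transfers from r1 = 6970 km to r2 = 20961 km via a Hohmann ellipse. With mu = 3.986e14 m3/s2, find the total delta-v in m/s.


V1 = sqrt(mu/r1) = 7562.27 m/s
dV1 = V1*(sqrt(2*r2/(r1+r2)) - 1) = 1702.4 m/s
V2 = sqrt(mu/r2) = 4360.76 m/s
dV2 = V2*(1 - sqrt(2*r1/(r1+r2))) = 1280.05 m/s
Total dV = 2982 m/s

2982 m/s


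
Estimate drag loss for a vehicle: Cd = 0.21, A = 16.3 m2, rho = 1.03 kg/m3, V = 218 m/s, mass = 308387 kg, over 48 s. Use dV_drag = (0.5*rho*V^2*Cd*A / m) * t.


D = 0.5 * 1.03 * 218^2 * 0.21 * 16.3 = 83777.45 N
a = 83777.45 / 308387 = 0.2717 m/s2
dV = 0.2717 * 48 = 13.0 m/s

13.0 m/s


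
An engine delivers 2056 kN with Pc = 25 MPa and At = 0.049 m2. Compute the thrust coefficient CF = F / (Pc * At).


CF = 2056000 / (25e6 * 0.049) = 1.68

1.68


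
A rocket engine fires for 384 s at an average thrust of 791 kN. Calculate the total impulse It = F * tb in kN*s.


It = 791 * 384 = 303744 kN*s

303744 kN*s


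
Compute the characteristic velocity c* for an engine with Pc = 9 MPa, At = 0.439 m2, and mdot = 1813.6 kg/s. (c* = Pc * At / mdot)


c* = 9e6 * 0.439 / 1813.6 = 2179 m/s

2179 m/s


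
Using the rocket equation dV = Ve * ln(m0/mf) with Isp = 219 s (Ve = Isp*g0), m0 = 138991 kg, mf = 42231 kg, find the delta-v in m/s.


Ve = 219 * 9.81 = 2148.39 m/s
dV = 2148.39 * ln(138991/42231) = 2559 m/s

2559 m/s


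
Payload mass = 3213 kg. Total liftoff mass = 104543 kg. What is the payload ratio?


PR = 3213 / 104543 = 0.0307

0.0307


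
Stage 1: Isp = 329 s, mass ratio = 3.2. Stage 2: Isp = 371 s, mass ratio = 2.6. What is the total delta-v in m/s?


dV1 = 329 * 9.81 * ln(3.2) = 3754.1 m/s
dV2 = 371 * 9.81 * ln(2.6) = 3477.6 m/s
Total dV = 3754.1 + 3477.6 = 7231.7 m/s ~ 7232 m/s

7232 m/s


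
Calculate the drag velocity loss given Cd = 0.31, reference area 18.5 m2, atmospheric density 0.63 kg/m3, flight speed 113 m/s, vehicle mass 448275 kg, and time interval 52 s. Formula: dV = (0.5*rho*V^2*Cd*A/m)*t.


D = 0.5 * 0.63 * 113^2 * 0.31 * 18.5 = 23067.52 N
a = 23067.52 / 448275 = 0.0515 m/s2
dV = 0.0515 * 52 = 2.7 m/s

2.7 m/s


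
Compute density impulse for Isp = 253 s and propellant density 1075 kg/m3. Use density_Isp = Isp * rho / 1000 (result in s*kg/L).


rho*Isp = 253 * 1075 / 1000 = 272 s*kg/L

272 s*kg/L


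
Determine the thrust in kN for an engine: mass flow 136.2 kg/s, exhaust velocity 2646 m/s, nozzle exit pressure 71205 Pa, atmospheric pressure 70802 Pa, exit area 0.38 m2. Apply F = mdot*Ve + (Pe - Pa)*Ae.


F = 136.2 * 2646 + (71205 - 70802) * 0.38 = 360538.0 N = 360.5 kN

360.5 kN


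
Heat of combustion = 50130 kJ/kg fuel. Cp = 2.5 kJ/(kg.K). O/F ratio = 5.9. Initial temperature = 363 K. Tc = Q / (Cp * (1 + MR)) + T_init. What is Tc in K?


Tc = 50130 / (2.5 * (1 + 5.9)) + 363 = 3269 K

3269 K


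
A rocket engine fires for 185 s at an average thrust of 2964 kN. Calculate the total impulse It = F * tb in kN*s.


It = 2964 * 185 = 548340 kN*s

548340 kN*s


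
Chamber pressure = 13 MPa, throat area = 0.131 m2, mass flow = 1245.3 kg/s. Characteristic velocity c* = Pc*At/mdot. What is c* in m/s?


c* = 13e6 * 0.131 / 1245.3 = 1368 m/s

1368 m/s


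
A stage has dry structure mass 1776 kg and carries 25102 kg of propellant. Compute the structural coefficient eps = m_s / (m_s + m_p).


eps = 1776 / (1776 + 25102) = 0.0661

0.0661


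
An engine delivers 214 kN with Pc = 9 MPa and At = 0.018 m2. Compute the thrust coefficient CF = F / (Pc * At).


CF = 214000 / (9e6 * 0.018) = 1.32

1.32


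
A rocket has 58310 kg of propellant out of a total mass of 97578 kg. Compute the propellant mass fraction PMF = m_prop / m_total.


PMF = 58310 / 97578 = 0.598

0.598


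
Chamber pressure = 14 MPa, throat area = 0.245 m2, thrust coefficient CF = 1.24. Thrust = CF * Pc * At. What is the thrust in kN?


F = 1.24 * 14e6 * 0.245 = 4.2532e+06 N = 4253.2 kN

4253.2 kN


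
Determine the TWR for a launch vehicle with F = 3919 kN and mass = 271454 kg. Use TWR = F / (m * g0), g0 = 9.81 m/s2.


TWR = 3919000 / (271454 * 9.81) = 1.47

1.47


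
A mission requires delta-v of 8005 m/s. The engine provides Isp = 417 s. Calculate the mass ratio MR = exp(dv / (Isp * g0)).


Ve = 417 * 9.81 = 4090.77 m/s
MR = exp(8005 / 4090.77) = 7.077

7.077


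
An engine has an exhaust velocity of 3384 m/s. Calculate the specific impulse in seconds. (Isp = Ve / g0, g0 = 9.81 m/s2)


Isp = Ve / g0 = 3384 / 9.81 = 345.0 s

345.0 s


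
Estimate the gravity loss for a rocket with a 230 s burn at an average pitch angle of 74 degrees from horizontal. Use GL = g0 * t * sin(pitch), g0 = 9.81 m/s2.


GL = 9.81 * 230 * sin(74 deg) = 2169 m/s

2169 m/s


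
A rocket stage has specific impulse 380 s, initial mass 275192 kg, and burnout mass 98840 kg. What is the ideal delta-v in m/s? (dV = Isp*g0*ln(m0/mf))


Ve = 380 * 9.81 = 3727.8 m/s
dV = 3727.8 * ln(275192/98840) = 3817 m/s

3817 m/s


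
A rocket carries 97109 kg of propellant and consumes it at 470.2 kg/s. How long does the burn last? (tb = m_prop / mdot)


tb = 97109 / 470.2 = 206.5 s

206.5 s


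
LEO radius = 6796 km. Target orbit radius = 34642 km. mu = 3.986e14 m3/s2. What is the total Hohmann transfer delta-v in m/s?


V1 = sqrt(mu/r1) = 7658.47 m/s
dV1 = V1*(sqrt(2*r2/(r1+r2)) - 1) = 2244.35 m/s
V2 = sqrt(mu/r2) = 3392.09 m/s
dV2 = V2*(1 - sqrt(2*r1/(r1+r2))) = 1449.37 m/s
Total dV = 3694 m/s

3694 m/s


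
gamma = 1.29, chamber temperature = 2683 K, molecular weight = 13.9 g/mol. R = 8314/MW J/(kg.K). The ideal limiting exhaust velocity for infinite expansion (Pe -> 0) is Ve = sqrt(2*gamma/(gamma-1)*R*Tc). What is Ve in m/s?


R = 8314 / 13.9 = 598.13 J/(kg.K)
Ve = sqrt(2 * 1.29 / (1.29 - 1) * 598.13 * 2683) = 3778 m/s

3778 m/s


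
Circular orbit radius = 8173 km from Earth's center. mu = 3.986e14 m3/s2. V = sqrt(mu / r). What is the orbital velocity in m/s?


V = sqrt(3.986e14 / 8173000) = 6984 m/s

6984 m/s


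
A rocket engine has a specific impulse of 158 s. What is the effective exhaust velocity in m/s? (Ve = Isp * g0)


Ve = Isp * g0 = 158 * 9.81 = 1550.0 m/s

1550.0 m/s


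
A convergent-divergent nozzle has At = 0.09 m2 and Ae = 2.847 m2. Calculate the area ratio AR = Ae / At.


AR = 2.847 / 0.09 = 31.6

31.6


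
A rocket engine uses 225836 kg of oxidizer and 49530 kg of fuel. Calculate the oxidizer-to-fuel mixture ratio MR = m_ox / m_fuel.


MR = 225836 / 49530 = 4.56

4.56


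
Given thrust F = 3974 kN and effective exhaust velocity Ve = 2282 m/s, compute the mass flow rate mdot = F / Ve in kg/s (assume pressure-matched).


mdot = F / Ve = 3974000 / 2282 = 1741.5 kg/s

1741.5 kg/s


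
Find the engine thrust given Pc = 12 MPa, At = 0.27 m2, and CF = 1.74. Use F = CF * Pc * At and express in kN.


F = 1.74 * 12e6 * 0.27 = 5.6376e+06 N = 5637.6 kN

5637.6 kN


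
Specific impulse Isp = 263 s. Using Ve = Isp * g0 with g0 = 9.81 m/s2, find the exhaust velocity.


Ve = Isp * g0 = 263 * 9.81 = 2580.0 m/s

2580.0 m/s


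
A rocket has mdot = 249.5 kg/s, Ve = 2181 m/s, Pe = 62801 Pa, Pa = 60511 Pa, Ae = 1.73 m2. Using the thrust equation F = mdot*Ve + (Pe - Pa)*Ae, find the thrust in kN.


F = 249.5 * 2181 + (62801 - 60511) * 1.73 = 548121.0 N = 548.1 kN

548.1 kN


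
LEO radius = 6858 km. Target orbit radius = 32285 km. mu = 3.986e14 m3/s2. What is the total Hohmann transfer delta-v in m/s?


V1 = sqrt(mu/r1) = 7623.77 m/s
dV1 = V1*(sqrt(2*r2/(r1+r2)) - 1) = 2167.93 m/s
V2 = sqrt(mu/r2) = 3513.73 m/s
dV2 = V2*(1 - sqrt(2*r1/(r1+r2))) = 1433.77 m/s
Total dV = 3602 m/s

3602 m/s


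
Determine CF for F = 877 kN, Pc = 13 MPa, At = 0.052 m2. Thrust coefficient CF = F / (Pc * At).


CF = 877000 / (13e6 * 0.052) = 1.3

1.3


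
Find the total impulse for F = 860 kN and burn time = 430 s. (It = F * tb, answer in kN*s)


It = 860 * 430 = 369800 kN*s

369800 kN*s


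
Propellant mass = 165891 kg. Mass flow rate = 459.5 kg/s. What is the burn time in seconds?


tb = 165891 / 459.5 = 361.0 s

361.0 s


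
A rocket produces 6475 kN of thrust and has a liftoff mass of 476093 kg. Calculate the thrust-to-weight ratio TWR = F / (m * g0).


TWR = 6475000 / (476093 * 9.81) = 1.39

1.39


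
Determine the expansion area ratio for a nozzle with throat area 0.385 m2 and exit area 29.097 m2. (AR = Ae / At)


AR = 29.097 / 0.385 = 75.6

75.6


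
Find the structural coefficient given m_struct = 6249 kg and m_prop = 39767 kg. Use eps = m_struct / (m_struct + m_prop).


eps = 6249 / (6249 + 39767) = 0.1358

0.1358


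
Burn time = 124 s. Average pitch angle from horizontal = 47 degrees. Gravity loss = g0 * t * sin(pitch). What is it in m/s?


GL = 9.81 * 124 * sin(47 deg) = 890 m/s

890 m/s


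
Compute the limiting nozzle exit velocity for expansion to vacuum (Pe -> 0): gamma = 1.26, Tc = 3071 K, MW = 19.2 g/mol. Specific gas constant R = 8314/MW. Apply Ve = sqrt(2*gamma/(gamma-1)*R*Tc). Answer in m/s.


R = 8314 / 19.2 = 433.02 J/(kg.K)
Ve = sqrt(2 * 1.26 / (1.26 - 1) * 433.02 * 3071) = 3590 m/s

3590 m/s


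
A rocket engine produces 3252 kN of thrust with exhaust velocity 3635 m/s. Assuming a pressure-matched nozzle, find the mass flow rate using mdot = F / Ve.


mdot = F / Ve = 3252000 / 3635 = 894.6 kg/s

894.6 kg/s


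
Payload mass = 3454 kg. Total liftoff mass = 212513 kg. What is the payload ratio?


PR = 3454 / 212513 = 0.0163

0.0163


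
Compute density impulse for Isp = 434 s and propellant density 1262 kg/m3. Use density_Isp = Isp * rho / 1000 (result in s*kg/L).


rho*Isp = 434 * 1262 / 1000 = 548 s*kg/L

548 s*kg/L


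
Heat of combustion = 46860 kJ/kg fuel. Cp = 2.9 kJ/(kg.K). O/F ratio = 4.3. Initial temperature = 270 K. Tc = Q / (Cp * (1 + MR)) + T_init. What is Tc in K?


Tc = 46860 / (2.9 * (1 + 4.3)) + 270 = 3319 K

3319 K


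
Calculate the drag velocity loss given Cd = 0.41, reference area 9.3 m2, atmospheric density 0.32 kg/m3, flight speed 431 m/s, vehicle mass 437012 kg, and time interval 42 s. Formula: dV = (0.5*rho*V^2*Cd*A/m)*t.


D = 0.5 * 0.32 * 431^2 * 0.41 * 9.3 = 113329.07 N
a = 113329.07 / 437012 = 0.2593 m/s2
dV = 0.2593 * 42 = 10.9 m/s

10.9 m/s


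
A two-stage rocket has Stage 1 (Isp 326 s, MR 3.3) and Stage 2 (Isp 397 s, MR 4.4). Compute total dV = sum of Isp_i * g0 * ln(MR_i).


dV1 = 326 * 9.81 * ln(3.3) = 3818.2 m/s
dV2 = 397 * 9.81 * ln(4.4) = 5770.2 m/s
Total dV = 3818.2 + 5770.2 = 9588.4 m/s ~ 9588 m/s

9588 m/s


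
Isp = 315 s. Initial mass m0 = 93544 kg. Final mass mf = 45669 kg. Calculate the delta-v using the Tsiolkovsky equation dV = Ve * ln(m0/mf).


Ve = 315 * 9.81 = 3090.15 m/s
dV = 3090.15 * ln(93544/45669) = 2216 m/s

2216 m/s


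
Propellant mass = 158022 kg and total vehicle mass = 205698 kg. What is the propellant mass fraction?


PMF = 158022 / 205698 = 0.768

0.768


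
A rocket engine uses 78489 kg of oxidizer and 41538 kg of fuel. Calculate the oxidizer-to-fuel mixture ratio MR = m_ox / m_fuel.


MR = 78489 / 41538 = 1.89

1.89


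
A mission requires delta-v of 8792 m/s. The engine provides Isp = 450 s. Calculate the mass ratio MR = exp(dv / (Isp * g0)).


Ve = 450 * 9.81 = 4414.5 m/s
MR = exp(8792 / 4414.5) = 7.327

7.327


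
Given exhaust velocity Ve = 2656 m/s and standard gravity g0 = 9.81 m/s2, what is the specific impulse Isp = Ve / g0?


Isp = Ve / g0 = 2656 / 9.81 = 270.7 s

270.7 s


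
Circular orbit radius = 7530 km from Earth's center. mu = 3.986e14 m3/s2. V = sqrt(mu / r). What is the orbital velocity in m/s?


V = sqrt(3.986e14 / 7530000) = 7276 m/s

7276 m/s


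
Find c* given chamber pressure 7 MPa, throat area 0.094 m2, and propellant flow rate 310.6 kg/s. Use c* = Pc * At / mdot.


c* = 7e6 * 0.094 / 310.6 = 2118 m/s

2118 m/s


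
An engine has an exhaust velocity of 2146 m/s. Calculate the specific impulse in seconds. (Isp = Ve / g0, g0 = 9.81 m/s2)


Isp = Ve / g0 = 2146 / 9.81 = 218.8 s

218.8 s


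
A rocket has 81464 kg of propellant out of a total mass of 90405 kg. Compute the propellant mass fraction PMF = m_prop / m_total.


PMF = 81464 / 90405 = 0.901

0.901


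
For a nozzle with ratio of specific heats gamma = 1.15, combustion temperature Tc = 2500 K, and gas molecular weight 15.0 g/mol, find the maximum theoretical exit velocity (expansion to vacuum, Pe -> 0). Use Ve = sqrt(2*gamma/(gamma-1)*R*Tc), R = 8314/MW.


R = 8314 / 15.0 = 554.27 J/(kg.K)
Ve = sqrt(2 * 1.15 / (1.15 - 1) * 554.27 * 2500) = 4609 m/s

4609 m/s


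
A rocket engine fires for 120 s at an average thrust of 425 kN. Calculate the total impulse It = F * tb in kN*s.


It = 425 * 120 = 51000 kN*s

51000 kN*s


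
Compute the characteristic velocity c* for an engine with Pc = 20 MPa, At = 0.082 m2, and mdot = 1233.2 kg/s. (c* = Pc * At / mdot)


c* = 20e6 * 0.082 / 1233.2 = 1330 m/s

1330 m/s


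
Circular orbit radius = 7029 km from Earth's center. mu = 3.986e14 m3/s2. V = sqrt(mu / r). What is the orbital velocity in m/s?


V = sqrt(3.986e14 / 7029000) = 7530 m/s

7530 m/s


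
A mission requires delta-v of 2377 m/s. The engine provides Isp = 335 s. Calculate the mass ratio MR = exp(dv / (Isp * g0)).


Ve = 335 * 9.81 = 3286.35 m/s
MR = exp(2377 / 3286.35) = 2.061

2.061
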